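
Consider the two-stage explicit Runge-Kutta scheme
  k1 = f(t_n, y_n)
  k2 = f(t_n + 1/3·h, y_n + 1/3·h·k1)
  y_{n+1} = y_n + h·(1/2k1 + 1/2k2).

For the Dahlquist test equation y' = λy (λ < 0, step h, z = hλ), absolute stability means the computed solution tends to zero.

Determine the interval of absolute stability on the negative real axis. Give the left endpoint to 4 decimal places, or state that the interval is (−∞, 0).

(-6.0000, 0).

Test eqn y'=λy, z=hλ:
  k1=λy_n ⇒ h·k1=z·y_n;  k2=λ(1+1/3z)y_n ⇒ h·k2=z(1+1/3z)y_n
  y_{n+1}/y_n = 1 + 1/2z + 1/2z(1+1/3z) = 1 + z + 1/6z²
  so R(z) = 1 + z + 1/6z².

Find x<0 with |R(x)|<1.
x=-0.63: |R|=0.4362
R=1: x+1/6x²=0 ⇒ x=−6=-6.0000; min R=1−1/(4·1/6)=-0.5000>−1
Confirm numerically:
  x=-5.585: |R|=0.61370 <1
  x=-3.919: |R|=0.35924 <1
  x=-2.983: |R|=0.49995 <1
  x=-6.316: |R|=1.33264 >1
  x=-6.027: |R|=1.02712 >1
Interval (-6.0000, 0).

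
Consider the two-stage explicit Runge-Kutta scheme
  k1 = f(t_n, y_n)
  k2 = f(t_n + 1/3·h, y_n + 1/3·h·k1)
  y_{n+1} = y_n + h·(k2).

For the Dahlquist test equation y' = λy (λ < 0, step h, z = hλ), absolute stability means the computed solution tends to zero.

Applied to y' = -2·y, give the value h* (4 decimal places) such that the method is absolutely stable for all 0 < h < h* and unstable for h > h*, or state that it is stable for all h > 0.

(-3.0000,0); λ=-2 ⇒ h* = (3)/2 = 1.5000.

Set f=λy, z=hλ:
  k1=λy_n ⇒ h·k1=z·y_n;  k2=λ(1+1/3z)y_n ⇒ h·k2=z(1+1/3z)y_n
  y_{n+1}/y_n = 1 + z(1+1/3z) = 1 + z + 1/3z²
  Hence R(z) = 1 + z + 1/3z².

Need |R(x)|<1, x<0.
x=-0.71: |R|=0.4580
R=1: x+1/3x²=0 ⇒ x=−3=-3.0000; min R=1−1/(4·1/3)=0.2500>−1
Confirm numerically:
  x=-2.330: |R|=0.47963 <1
  x=-2.006: |R|=0.33535 <1
  x=-1.874: |R|=0.29663 <1
  x=-1.649: |R|=0.25740 <1
  x=-3.596: |R|=1.71441 >1
  x=-3.395: |R|=1.44701 >1
So |R|<1 on (-3.0000, 0).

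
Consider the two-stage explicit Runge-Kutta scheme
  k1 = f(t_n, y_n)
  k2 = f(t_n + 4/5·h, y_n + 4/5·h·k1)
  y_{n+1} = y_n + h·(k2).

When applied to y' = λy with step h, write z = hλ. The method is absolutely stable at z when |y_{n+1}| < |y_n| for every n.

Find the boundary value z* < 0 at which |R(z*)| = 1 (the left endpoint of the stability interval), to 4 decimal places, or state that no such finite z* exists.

z* = -1.2500.

With y'=λy (z=hλ):
  k1=λy_n ⇒ h·k1=z·y_n;  k2=λ(1+4/5z)y_n ⇒ h·k2=z(1+4/5z)y_n
  y_{n+1}/y_n = 1 + z(1+4/5z) = 1 + z + 4/5z²
  R(z) = 1 + z + 4/5z².

Need |R(x)|<1, x<0.
x=-1.62: |R|=1.4795
R=1: x+4/5x²=0 ⇒ x=−5/4=-1.2500; min R=1−1/(4·4/5)=0.6875>−1
Confirm numerically:
  x=-1.220: |R|=0.97072 <1
  x=-1.158: |R|=0.91477 <1
  x=-0.926: |R|=0.75998 <1
  x=-0.502: |R|=0.69960 <1
  x=-1.652: |R|=1.53128 >1
  x=-1.490: |R|=1.28608 >1
So |R|<1 on (-1.2500, 0).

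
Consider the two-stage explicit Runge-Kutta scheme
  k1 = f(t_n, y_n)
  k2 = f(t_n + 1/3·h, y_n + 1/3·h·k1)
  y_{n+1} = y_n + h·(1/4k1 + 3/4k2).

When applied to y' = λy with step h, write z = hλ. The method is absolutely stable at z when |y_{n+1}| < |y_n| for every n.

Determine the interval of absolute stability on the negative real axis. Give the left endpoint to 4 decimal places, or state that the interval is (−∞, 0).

On y'=λy, z=hλ:
  k1=λy_n ⇒ h·k1=z·y_n;  k2=λ(1+1/3z)y_n ⇒ h·k2=z(1+1/3z)y_n
  y_{n+1}/y_n = 1 + 1/4z + 3/4z(1+1/3z) = 1 + z + 1/4z²
  Hence R(z) = 1 + z + 1/4z².

Find x<0 with |R(x)|<1.
x=-1.25: |R|=0.1406
R=1: x+1/4x²=0 ⇒ x=−4=-4.0000; min R=1−1/(4·1/4)=0.0000>−1
Confirm numerically:
  x=-2.750: |R|=0.14062 <1
  x=-2.542: |R|=0.07344 <1
  x=-2.425: |R|=0.04516 <1
  x=-1.634: |R|=0.03349 <1
  x=-4.542: |R|=1.61544 >1
  x=-4.443: |R|=1.49206 >1
  x=-4.212: |R|=1.22324 >1
Interval (-4.0000, 0).

z∈(-4.0000,0).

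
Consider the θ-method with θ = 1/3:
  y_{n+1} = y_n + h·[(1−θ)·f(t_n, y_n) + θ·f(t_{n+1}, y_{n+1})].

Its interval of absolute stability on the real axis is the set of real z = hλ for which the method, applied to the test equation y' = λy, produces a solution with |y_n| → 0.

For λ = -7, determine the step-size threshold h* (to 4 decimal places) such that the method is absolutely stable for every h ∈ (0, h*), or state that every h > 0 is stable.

(-6.0000,0); λ=-7 ⇒ h* = (6)/7 = 0.8571.

Test eqn y'=λy, z=hλ:
  y_{n+1} = y_n + z·[2/3·y_n + 1/3·y_{n+1}] ⇒ (1 − 1/3z)y_{n+1} = (1 + 2/3z)y_n
  R(z) = (1 + 2/3z)/(1 − 1/3z).

Solve |R(x)|<1 on ℝ⁻.
x=-0.86: |R|=0.3316
R=−1: 1+2/3x = −1+1/3x ⇒ -1/3x=2 ⇒ x=2/(-1/3)=-6.0000
Confirm numerically:
  x=-5.779: |R|=0.97483 <1
  x=-5.316: |R|=0.91775 <1
  x=-4.556: |R|=0.80889 <1
  x=-6.461: |R|=1.04873 >1
  x=-6.364: |R|=1.03887 >1
  x=-6.101: |R|=1.01110 >1
Interval (-6.0000, 0).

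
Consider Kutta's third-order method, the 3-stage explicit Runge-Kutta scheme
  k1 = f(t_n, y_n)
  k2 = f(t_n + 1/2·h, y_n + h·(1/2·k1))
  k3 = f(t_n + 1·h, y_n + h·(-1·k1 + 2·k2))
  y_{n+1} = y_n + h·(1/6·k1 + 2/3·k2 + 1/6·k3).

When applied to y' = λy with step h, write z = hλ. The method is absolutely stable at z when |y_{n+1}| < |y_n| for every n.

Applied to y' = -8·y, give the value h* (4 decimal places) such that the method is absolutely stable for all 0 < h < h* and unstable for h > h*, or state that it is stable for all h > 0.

Set f=λy, z=hλ:
  order 3, 3-stage ⇒ R(z)=1+z+z^2/2+z^3/6
  (e.g. R(-1.42)=0.11099, |R|=0.11099)

Solve |R(x)|<1 on ℝ⁻.
x=-1.42: |R|=0.1110
|R(-2.45)|=0.8998 |R(-1.93)|=0.2657 |R(-1.71)|=0.0813
Bisect:
  x_lo=-3.0137 |R|=2.0344  x_hi=-0.1514 |R|=0.8595
  mid=-1.58256 |R|=0.00911 →hi
  mid=-2.29813 |R|=0.68032 →hi
  mid=-2.65592 |R|=1.25139 →lo
  mid=-2.47702 |R|=0.94222 →hi
  mid=-2.56647 |R|=1.09054 →lo
  mid=-2.52175 |R|=1.01486 →lo
  mid=-2.49938 |R|=0.97817 →hi
  ...
  [-2.51284,-2.51266] ⇒ x*=-2.5127
Stable set (-2.5127, 0).

(-2.5127,0); λ=-8 ⇒ h* = 0.3141.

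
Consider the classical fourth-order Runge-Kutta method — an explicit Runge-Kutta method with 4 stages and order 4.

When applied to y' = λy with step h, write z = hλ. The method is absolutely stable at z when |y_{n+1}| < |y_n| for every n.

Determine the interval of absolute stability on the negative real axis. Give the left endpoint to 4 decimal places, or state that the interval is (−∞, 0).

On y'=λy, z=hλ:
  order 4, 4-stage ⇒ R(z)=1+z+z^2/2+z^3/6+z^4/24
  (e.g. R(-0.71)=0.49299, |R|=0.49299)

Boundary: |R(x)|=1, x<0.
x=-0.71: |R|=0.4930
|R(-3.1)|=1.5878 |R(-3.02)|=1.4155 |R(-2.95)|=1.2781
Bisect:
  x_lo=-3.2458 |R|=1.9473  x_hi=-0.0730 |R|=0.9296
  mid=-1.65943 |R|=0.27178 →hi
  mid=-2.45264 |R|=0.60386 →hi
  mid=-2.84924 |R|=1.10077 →lo
  mid=-2.65094 |R|=0.81562 →hi
  mid=-2.75009 |R|=0.94820 →hi
  mid=-2.79966 |R|=1.02188 →lo
  mid=-2.77487 |R|=0.98440 →hi
  mid=-2.78727 |R|=1.00298 →lo
  ...
  [-2.78533,-2.78514] ⇒ x*=-2.7853
Interval (-2.7853, 0).

z∈(-2.7853,0).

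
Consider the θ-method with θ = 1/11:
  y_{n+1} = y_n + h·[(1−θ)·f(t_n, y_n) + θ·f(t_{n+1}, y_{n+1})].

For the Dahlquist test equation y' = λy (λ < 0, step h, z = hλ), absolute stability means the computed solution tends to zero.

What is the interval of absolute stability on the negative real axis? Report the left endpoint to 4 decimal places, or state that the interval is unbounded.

(-2.4444, 0).

With y'=λy (z=hλ):
  y_{n+1} = y_n + z·[10/11·y_n + 1/11·y_{n+1}] ⇒ (1 − 1/11z)y_{n+1} = (1 + 10/11z)y_n
  Hence R(z) = (1 + 10/11z)/(1 − 1/11z).

Find x<0 with |R(x)|<1.
x=-0.45: |R|=0.5677
R=−1: 1+10/11x = −1+1/11x ⇒ -9/11x=2 ⇒ x=2/(-9/11)=-2.4444
Confirm numerically:
  x=-1.542: |R|=0.35242 <1
  x=-1.453: |R|=0.28347 <1
  x=-1.411: |R|=0.25058 <1
  x=-1.173: |R|=0.05997 <1
  x=-3.040: |R|=1.38177 >1
  x=-2.816: |R|=1.24204 >1
Interval (-2.4444, 0).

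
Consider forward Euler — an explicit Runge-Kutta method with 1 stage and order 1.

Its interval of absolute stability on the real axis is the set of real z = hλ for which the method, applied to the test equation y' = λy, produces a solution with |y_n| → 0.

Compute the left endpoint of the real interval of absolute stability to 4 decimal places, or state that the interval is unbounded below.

Test eqn y'=λy, z=hλ:
  order 1, 1-stage ⇒ R(z)=1+z
  (e.g. R(-1.65)=-0.65000, |R|=0.65000)

Solve |R(x)|<1 on ℝ⁻.
x=-1.65: |R|=0.6500
|R(-1.99)|=0.9900 |R(-1.18)|=0.1800 |R(-0.56)|=0.4400
Bisect:
  x_lo=-2.7792 |R|=1.7792  x_hi=-0.2425 |R|=0.7575
  mid=-1.51082 |R|=0.51082 →hi
  mid=-2.14499 |R|=1.14499 →lo
  mid=-1.82791 |R|=0.82791 →hi
  mid=-1.98645 |R|=0.98645 →hi
  mid=-2.06572 |R|=1.06572 →lo
  mid=-2.02608 |R|=1.02608 →lo
  mid=-2.00627 |R|=1.00627 →lo
  mid=-1.99636 |R|=0.99636 →hi
  mid=-2.00131 |R|=1.00131 →lo
  mid=-1.99884 |R|=0.99884 →hi
  ...
  [-2.00007,-1.99992] ⇒ x*=-2.0000
Interval (-2.0000, 0).

z* = -2.0000.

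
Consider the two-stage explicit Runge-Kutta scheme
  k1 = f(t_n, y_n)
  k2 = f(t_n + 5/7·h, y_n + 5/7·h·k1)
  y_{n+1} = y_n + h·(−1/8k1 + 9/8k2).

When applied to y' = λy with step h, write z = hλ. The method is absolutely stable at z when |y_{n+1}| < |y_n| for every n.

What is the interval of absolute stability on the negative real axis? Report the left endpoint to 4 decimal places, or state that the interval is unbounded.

Set f=λy, z=hλ:
  k1=λy_n ⇒ h·k1=z·y_n;  k2=λ(1+5/7z)y_n ⇒ h·k2=z(1+5/7z)y_n
  y_{n+1}/y_n = 1 − 1/8z + 9/8z(1+5/7z) = 1 + z + 45/56z²
  ⇒ R(z) = 1 + z + 45/56z².

Need |R(x)|<1, x<0.
x=-1.14: |R|=0.9043
R=1: x+45/56x²=0 ⇒ x=−56/45=-1.2444; min R=1−1/(4·45/56)=0.6889>−1
Confirm numerically:
  x=-1.149: |R|=0.91188 <1
  x=-0.788: |R|=0.71097 <1
  x=-0.698: |R|=0.69350 <1
  x=-1.792: |R|=1.78848 >1
  x=-1.694: |R|=1.61196 >1
  x=-1.478: |R|=1.27739 >1
Interval (-1.2444, 0).

(-1.2444, 0).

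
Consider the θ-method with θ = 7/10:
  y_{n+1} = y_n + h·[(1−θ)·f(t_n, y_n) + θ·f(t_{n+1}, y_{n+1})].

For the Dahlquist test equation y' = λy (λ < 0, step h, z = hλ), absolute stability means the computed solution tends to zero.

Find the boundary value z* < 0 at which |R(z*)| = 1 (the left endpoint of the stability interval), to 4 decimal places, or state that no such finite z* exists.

(−∞, 0) — no finite endpoint.

Test eqn y'=λy, z=hλ:
  y_{n+1} = y_n + z·[3/10·y_n + 7/10·y_{n+1}] ⇒ (1 − 7/10z)y_{n+1} = (1 + 3/10z)y_n
  ⇒ R(z) = (1 + 3/10z)/(1 − 7/10z).

Need |R(x)|<1, x<0.
x=-1: |R|=0.4118
x=-2: |R|=0.1667
x=-10: |R|=0.2500
x=-100: |R|=0.4085
θ=7/10≥1/2 ⇒ |1+3/10x|<|1−7/10x| ∀x<0 ⇒ unbounded interval.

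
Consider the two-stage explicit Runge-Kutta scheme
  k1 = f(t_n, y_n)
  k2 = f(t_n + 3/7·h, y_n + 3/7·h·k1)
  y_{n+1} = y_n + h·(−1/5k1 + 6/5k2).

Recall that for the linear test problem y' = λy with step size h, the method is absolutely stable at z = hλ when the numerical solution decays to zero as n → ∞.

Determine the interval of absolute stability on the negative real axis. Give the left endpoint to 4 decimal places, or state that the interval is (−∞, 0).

Test eqn y'=λy, z=hλ:
  k1=λy_n ⇒ h·k1=z·y_n;  k2=λ(1+3/7z)y_n ⇒ h·k2=z(1+3/7z)y_n
  y_{n+1}/y_n = 1 − 1/5z + 6/5z(1+3/7z) = 1 + z + 18/35z²
  R(z) = 1 + z + 18/35z².

Need |R(x)|<1, x<0.
x=-1.59: |R|=0.7102
R=1: x+18/35x²=0 ⇒ x=−35/18=-1.9444; min R=1−1/(4·18/35)=0.5139>−1
Confirm numerically:
  x=-1.182: |R|=0.53652 <1
  x=-0.943: |R|=0.51433 <1
  x=-0.790: |R|=0.53097 <1
  x=-2.538: |R|=1.77474 >1
  x=-2.310: |R|=1.43428 >1
  x=-2.204: |R|=1.29420 >1
So |R|<1 on (-1.9444, 0).

z∈(-1.9444,0).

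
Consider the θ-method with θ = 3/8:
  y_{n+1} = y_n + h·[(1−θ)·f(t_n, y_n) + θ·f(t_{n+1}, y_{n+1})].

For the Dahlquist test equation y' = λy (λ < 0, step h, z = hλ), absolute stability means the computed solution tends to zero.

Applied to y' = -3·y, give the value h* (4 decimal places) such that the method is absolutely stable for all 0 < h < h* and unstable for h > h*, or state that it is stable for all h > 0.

Test eqn y'=λy, z=hλ:
  y_{n+1} = y_n + z·[5/8·y_n + 3/8·y_{n+1}] ⇒ (1 − 3/8z)y_{n+1} = (1 + 5/8z)y_n
  Hence R(z) = (1 + 5/8z)/(1 − 3/8z).

Solve |R(x)|<1 on ℝ⁻.
x=-1.43: |R|=0.0692
R=−1: 1+5/8x = −1+3/8x ⇒ -1/4x=2 ⇒ x=2/(-1/4)=-8.0000
Confirm numerically:
  x=-7.297: |R|=0.95296 <1
  x=-7.045: |R|=0.93444 <1
  x=-6.168: |R|=0.86176 <1
  x=-4.138: |R|=0.62163 <1
  x=-8.566: |R|=1.03359 >1
  x=-8.528: |R|=1.03144 >1
Interval (-8.0000, 0).

(-8.0000,0); λ=-3 ⇒ h* = (8)/3 = 2.6667.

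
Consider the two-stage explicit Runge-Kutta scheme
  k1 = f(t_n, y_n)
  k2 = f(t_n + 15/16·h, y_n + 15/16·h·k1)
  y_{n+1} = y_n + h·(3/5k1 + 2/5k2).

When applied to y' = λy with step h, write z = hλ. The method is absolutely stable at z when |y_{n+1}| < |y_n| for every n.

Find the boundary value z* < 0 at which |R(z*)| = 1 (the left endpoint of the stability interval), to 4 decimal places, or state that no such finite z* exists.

left endpoint -2.6667.

With y'=λy (z=hλ):
  k1=λy_n ⇒ h·k1=z·y_n;  k2=λ(1+15/16z)y_n ⇒ h·k2=z(1+15/16z)y_n
  y_{n+1}/y_n = 1 + 3/5z + 2/5z(1+15/16z) = 1 + z + 3/8z²
  so R(z) = 1 + z + 3/8z².

Find x<0 with |R(x)|<1.
x=-0.92: |R|=0.3974
R=1: x+3/8x²=0 ⇒ x=−8/3=-2.6667; min R=1−1/(4·3/8)=0.3333>−1
Confirm numerically:
  x=-2.459: |R|=0.80851 <1
  x=-1.998: |R|=0.49900 <1
  x=-1.904: |R|=0.45546 <1
  x=-1.797: |R|=0.41395 <1
  x=-3.181: |R|=1.61354 >1
  x=-3.036: |R|=1.42049 >1
Stable set (-2.6667, 0).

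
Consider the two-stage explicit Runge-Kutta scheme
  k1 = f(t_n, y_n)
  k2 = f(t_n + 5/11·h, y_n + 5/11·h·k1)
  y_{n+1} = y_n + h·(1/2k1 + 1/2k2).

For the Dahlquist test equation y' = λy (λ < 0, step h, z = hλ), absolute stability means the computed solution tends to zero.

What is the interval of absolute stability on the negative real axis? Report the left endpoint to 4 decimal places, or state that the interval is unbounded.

(-4.4000, 0).

On y'=λy, z=hλ:
  k1=λy_n ⇒ h·k1=z·y_n;  k2=λ(1+5/11z)y_n ⇒ h·k2=z(1+5/11z)y_n
  y_{n+1}/y_n = 1 + 1/2z + 1/2z(1+5/11z) = 1 + z + 5/22z²
  Hence R(z) = 1 + z + 5/22z².

Solve |R(x)|<1 on ℝ⁻.
x=-0.61: |R|=0.4746
R=1: x+5/22x²=0 ⇒ x=−22/5=-4.4000; min R=1−1/(4·5/22)=-0.1000>−1
Confirm numerically:
  x=-2.647: |R|=0.05459 <1
  x=-2.615: |R|=0.06086 <1
  x=-1.803: |R|=0.06418 <1
  x=-4.513: |R|=1.11590 >1
  x=-4.509: |R|=1.11170 >1
  x=-4.503: |R|=1.10541 >1
So |R|<1 on (-4.4000, 0).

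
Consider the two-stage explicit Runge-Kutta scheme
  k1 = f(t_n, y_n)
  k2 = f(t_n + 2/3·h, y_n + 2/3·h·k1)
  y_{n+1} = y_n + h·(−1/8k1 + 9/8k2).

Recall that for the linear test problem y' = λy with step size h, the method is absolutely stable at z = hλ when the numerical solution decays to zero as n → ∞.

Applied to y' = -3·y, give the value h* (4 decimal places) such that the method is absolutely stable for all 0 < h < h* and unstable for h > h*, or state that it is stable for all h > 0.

(-1.3333,0); λ=-3 ⇒ h* = (4/3)/3 = 0.4444.

Test eqn y'=λy, z=hλ:
  k1=λy_n ⇒ h·k1=z·y_n;  k2=λ(1+2/3z)y_n ⇒ h·k2=z(1+2/3z)y_n
  y_{n+1}/y_n = 1 − 1/8z + 9/8z(1+2/3z) = 1 + z + 3/4z²
  ⇒ R(z) = 1 + z + 3/4z².

Find x<0 with |R(x)|<1.
x=-0.95: |R|=0.7269
R=1: x+3/4x²=0 ⇒ x=−4/3=-1.3333; min R=1−1/(4·3/4)=0.6667>−1
Confirm numerically:
  x=-1.005: |R|=0.75252 <1
  x=-0.904: |R|=0.70891 <1
  x=-0.603: |R|=0.66971 <1
  x=-1.484: |R|=1.16769 >1
  x=-1.411: |R|=1.08219 >1
So |R|<1 on (-1.3333, 0).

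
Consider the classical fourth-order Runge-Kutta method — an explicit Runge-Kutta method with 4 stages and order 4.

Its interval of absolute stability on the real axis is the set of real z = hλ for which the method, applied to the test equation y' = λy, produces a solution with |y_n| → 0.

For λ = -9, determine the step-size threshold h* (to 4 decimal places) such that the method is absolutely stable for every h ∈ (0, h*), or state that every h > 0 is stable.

(-2.7853,0); λ=-9 ⇒ h* = 0.3095.

On y'=λy, z=hλ:
  order 4, 4-stage ⇒ R(z)=1+z+z^2/2+z^3/6+z^4/24
  (e.g. R(-0.58)=0.56040, |R|=0.56040)

Solve |R(x)|<1 on ℝ⁻.
x=-0.58: |R|=0.5604
|R(-2.8)|=1.0224 |R(-1.08)|=0.3499 |R(-0.99)|=0.3784
Bisect:
  x_lo=-3.1266 |R|=1.6490  x_hi=-0.2345 |R|=0.7910
  mid=-1.68057 |R|=0.27288 →hi
  mid=-2.40360 |R|=0.56138 →hi
  mid=-2.76512 |R|=0.97000 →hi
  mid=-2.94587 |R|=1.27036 →lo
  mid=-2.85550 |R|=1.11111 →lo
  mid=-2.81031 |R|=1.03837 →lo
  mid=-2.78771 |R|=1.00365 →lo
  mid=-2.77641 |R|=0.98669 →hi
  ...
  [-2.78542,-2.78524] ⇒ x*=-2.7853
Interval (-2.7853, 0).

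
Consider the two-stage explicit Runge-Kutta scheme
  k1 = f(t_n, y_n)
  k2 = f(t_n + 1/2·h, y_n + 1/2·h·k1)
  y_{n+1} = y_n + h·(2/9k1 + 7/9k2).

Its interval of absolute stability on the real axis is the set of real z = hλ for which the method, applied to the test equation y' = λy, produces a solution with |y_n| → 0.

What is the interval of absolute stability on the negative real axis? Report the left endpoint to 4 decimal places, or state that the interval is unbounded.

z∈(-2.5714,0).

Set f=λy, z=hλ:
  k1=λy_n ⇒ h·k1=z·y_n;  k2=λ(1+1/2z)y_n ⇒ h·k2=z(1+1/2z)y_n
  y_{n+1}/y_n = 1 + 2/9z + 7/9z(1+1/2z) = 1 + z + 7/18z²
  so R(z) = 1 + z + 7/18z².

Need |R(x)|<1, x<0.
x=-1.58: |R|=0.3908
R=1: x+7/18x²=0 ⇒ x=−18/7=-2.5714; min R=1−1/(4·7/18)=0.3571>−1
Confirm numerically:
  x=-2.044: |R|=0.58075 <1
  x=-1.945: |R|=0.52618 <1
  x=-1.554: |R|=0.38513 <1
  x=-2.979: |R|=1.47217 >1
  x=-2.925: |R|=1.40219 >1
  x=-2.642: |R|=1.07251 >1
So |R|<1 on (-2.5714, 0).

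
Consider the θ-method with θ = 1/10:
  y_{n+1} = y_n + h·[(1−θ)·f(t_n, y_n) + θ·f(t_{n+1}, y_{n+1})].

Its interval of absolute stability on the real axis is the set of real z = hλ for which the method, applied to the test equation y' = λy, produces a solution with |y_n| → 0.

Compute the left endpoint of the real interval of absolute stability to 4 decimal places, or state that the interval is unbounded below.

With y'=λy (z=hλ):
  y_{n+1} = y_n + z·[9/10·y_n + 1/10·y_{n+1}] ⇒ (1 − 1/10z)y_{n+1} = (1 + 9/10z)y_n
  Hence R(z) = (1 + 9/10z)/(1 − 1/10z).

Boundary: |R(x)|=1, x<0.
x=-1.65: |R|=0.4163
R=−1: 1+9/10x = −1+1/10x ⇒ -4/5x=2 ⇒ x=2/(-4/5)=-2.5000
Confirm numerically:
  x=-2.034: |R|=0.69021 <1
  x=-1.891: |R|=0.59028 <1
  x=-1.362: |R|=0.19873 <1
  x=-1.172: |R|=0.04905 <1
  x=-2.966: |R|=1.28752 >1
  x=-2.637: |R|=1.08673 >1
  x=-2.567: |R|=1.04265 >1
Stable set (-2.5000, 0).

z* = -2.5000.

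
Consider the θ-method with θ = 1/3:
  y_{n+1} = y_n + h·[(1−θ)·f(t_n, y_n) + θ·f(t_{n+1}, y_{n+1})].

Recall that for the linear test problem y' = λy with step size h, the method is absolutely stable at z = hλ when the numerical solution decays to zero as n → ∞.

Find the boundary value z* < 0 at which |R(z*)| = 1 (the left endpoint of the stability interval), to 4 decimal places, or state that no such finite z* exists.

z* = -6.0000.

With y'=λy (z=hλ):
  y_{n+1} = y_n + z·[2/3·y_n + 1/3·y_{n+1}] ⇒ (1 − 1/3z)y_{n+1} = (1 + 2/3z)y_n
  Hence R(z) = (1 + 2/3z)/(1 − 1/3z).

Need |R(x)|<1, x<0.
x=-0.76: |R|=0.3936
R=−1: 1+2/3x = −1+1/3x ⇒ -1/3x=2 ⇒ x=2/(-1/3)=-6.0000
Confirm numerically:
  x=-4.171: |R|=0.74494 <1
  x=-3.240: |R|=0.55769 <1
  x=-3.075: |R|=0.51852 <1
  x=-6.522: |R|=1.05482 >1
  x=-6.323: |R|=1.03465 >1
  x=-6.294: |R|=1.03163 >1
Stable set (-6.0000, 0).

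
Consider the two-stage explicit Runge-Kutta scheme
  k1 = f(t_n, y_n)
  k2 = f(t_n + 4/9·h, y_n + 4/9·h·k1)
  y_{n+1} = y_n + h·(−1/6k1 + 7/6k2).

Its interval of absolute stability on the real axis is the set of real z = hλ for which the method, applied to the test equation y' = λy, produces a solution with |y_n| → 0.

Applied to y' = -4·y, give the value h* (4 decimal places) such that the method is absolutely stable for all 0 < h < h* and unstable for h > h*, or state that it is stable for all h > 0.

(-1.9286,0); λ=-4 ⇒ h* = (27/14)/4 = 0.4821.

Test eqn y'=λy, z=hλ:
  k1=λy_n ⇒ h·k1=z·y_n;  k2=λ(1+4/9z)y_n ⇒ h·k2=z(1+4/9z)y_n
  y_{n+1}/y_n = 1 − 1/6z + 7/6z(1+4/9z) = 1 + z + 14/27z²
  ⇒ R(z) = 1 + z + 14/27z².

Find x<0 with |R(x)|<1.
x=-0.75: |R|=0.5417
R=1: x+14/27x²=0 ⇒ x=−27/14=-1.9286; min R=1−1/(4·14/27)=0.5179>−1
Confirm numerically:
  x=-1.744: |R|=0.83309 <1
  x=-1.636: |R|=0.75181 <1
  x=-1.434: |R|=0.63226 <1
  x=-1.289: |R|=0.57253 <1
  x=-2.197: |R|=1.30579 >1
  x=-2.188: |R|=1.29433 >1
Stable set (-1.9286, 0).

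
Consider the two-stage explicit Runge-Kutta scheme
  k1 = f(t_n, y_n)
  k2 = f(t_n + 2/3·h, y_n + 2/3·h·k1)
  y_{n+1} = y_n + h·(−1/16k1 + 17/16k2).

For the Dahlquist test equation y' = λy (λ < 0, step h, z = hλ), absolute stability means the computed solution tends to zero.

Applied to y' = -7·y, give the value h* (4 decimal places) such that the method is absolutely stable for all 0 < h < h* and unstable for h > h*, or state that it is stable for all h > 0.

(-1.4118,0); λ=-7 ⇒ h* = (24/17)/7 = 0.2017.

Test eqn y'=λy, z=hλ:
  k1=λy_n ⇒ h·k1=z·y_n;  k2=λ(1+2/3z)y_n ⇒ h·k2=z(1+2/3z)y_n
  y_{n+1}/y_n = 1 − 1/16z + 17/16z(1+2/3z) = 1 + z + 17/24z²
  so R(z) = 1 + z + 17/24z².

Need |R(x)|<1, x<0.
x=-0.93: |R|=0.6826
R=1: x+17/24x²=0 ⇒ x=−24/17=-1.4118; min R=1−1/(4·17/24)=0.6471>−1
Confirm numerically:
  x=-1.216: |R|=0.83138 <1
  x=-1.129: |R|=0.77387 <1
  x=-1.114: |R|=0.76504 <1
  x=-2.003: |R|=1.83884 >1
  x=-1.960: |R|=1.76113 >1
Stable set (-1.4118, 0).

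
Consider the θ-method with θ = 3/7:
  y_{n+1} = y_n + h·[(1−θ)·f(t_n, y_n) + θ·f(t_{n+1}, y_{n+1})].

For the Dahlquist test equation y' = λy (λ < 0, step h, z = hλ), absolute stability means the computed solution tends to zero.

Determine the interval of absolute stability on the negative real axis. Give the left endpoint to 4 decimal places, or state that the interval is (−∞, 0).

z∈(-14.0000,0).

Test eqn y'=λy, z=hλ:
  y_{n+1} = y_n + z·[4/7·y_n + 3/7·y_{n+1}] ⇒ (1 − 3/7z)y_{n+1} = (1 + 4/7z)y_n
  so R(z) = (1 + 4/7z)/(1 − 3/7z).

Boundary: |R(x)|=1, x<0.
x=-1.34: |R|=0.1488
R=−1: 1+4/7x = −1+3/7x ⇒ -1/7x=2 ⇒ x=2/(-1/7)=-14.0000
Confirm numerically:
  x=-13.369: |R|=0.98660 <1
  x=-10.436: |R|=0.90696 <1
  x=-9.752: |R|=0.88283 <1
  x=-14.419: |R|=1.00834 >1
  x=-14.123: |R|=1.00249 >1
Stable set (-14.0000, 0).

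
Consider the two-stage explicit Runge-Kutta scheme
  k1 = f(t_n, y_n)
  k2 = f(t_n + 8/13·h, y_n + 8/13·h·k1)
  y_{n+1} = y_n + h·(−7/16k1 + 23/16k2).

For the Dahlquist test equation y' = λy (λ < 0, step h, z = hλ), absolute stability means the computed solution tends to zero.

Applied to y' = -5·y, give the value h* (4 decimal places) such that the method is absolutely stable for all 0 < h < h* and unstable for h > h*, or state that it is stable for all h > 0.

With y'=λy (z=hλ):
  k1=λy_n ⇒ h·k1=z·y_n;  k2=λ(1+8/13z)y_n ⇒ h·k2=z(1+8/13z)y_n
  y_{n+1}/y_n = 1 − 7/16z + 23/16z(1+8/13z) = 1 + z + 23/26z²
  R(z) = 1 + z + 23/26z².

Need |R(x)|<1, x<0.
x=-0.89: |R|=0.8107
R=1: x+23/26x²=0 ⇒ x=−26/23=-1.1304; min R=1−1/(4·23/26)=0.7174>−1
Confirm numerically:
  x=-0.819: |R|=0.77437 <1
  x=-0.809: |R|=0.76996 <1
  x=-0.479: |R|=0.72397 <1
  x=-1.654: |R|=1.76606 >1
  x=-1.424: |R|=1.36980 >1
  x=-1.344: |R|=1.25391 >1
Stable set (-1.1304, 0).

(-1.1304,0); λ=-5 ⇒ h* = (26/23)/5 = 0.2261.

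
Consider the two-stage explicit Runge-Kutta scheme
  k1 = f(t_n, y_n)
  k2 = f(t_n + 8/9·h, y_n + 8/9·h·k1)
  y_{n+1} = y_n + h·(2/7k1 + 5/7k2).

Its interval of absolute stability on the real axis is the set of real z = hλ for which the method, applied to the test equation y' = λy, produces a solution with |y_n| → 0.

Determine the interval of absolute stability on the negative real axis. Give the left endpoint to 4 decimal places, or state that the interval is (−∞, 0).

z∈(-1.5750,0).

On y'=λy, z=hλ:
  k1=λy_n ⇒ h·k1=z·y_n;  k2=λ(1+8/9z)y_n ⇒ h·k2=z(1+8/9z)y_n
  y_{n+1}/y_n = 1 + 2/7z + 5/7z(1+8/9z) = 1 + z + 40/63z²
  so R(z) = 1 + z + 40/63z².

Solve |R(x)|<1 on ℝ⁻.
x=-1.47: |R|=0.9020
R=1: x+40/63x²=0 ⇒ x=−63/40=-1.5750; min R=1−1/(4·40/63)=0.6062>−1
Confirm numerically:
  x=-1.181: |R|=0.70456 <1
  x=-1.163: |R|=0.69577 <1
  x=-1.155: |R|=0.69200 <1
  x=-0.906: |R|=0.61517 <1
  x=-1.976: |R|=1.50310 >1
  x=-1.844: |R|=1.31494 >1
Stable set (-1.5750, 0).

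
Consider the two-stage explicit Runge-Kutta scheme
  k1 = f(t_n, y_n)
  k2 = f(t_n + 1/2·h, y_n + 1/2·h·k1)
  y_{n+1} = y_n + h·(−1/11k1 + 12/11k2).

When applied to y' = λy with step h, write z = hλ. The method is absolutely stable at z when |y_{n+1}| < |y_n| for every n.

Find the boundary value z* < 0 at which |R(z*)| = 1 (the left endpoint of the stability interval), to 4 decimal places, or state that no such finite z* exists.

With y'=λy (z=hλ):
  k1=λy_n ⇒ h·k1=z·y_n;  k2=λ(1+1/2z)y_n ⇒ h·k2=z(1+1/2z)y_n
  y_{n+1}/y_n = 1 − 1/11z + 12/11z(1+1/2z) = 1 + z + 6/11z²
  so R(z) = 1 + z + 6/11z².

Boundary: |R(x)|=1, x<0.
x=-0.65: |R|=0.5805
R=1: x+6/11x²=0 ⇒ x=−11/6=-1.8333; min R=1−1/(4·6/11)=0.5417>−1
Confirm numerically:
  x=-0.982: |R|=0.54399 <1
  x=-0.890: |R|=0.54205 <1
  x=-0.772: |R|=0.55308 <1
  x=-2.240: |R|=1.49687 >1
  x=-2.044: |R|=1.23487 >1
  x=-1.980: |R|=1.15840 >1
Stable set (-1.8333, 0).

left endpoint -1.8333.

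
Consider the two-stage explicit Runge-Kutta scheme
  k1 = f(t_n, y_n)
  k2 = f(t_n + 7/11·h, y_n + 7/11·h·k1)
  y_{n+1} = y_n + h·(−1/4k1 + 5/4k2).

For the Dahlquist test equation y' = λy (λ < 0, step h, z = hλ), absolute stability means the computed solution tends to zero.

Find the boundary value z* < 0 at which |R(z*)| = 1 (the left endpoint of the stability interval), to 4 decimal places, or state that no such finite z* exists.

z* = -1.2571.

On y'=λy, z=hλ:
  k1=λy_n ⇒ h·k1=z·y_n;  k2=λ(1+7/11z)y_n ⇒ h·k2=z(1+7/11z)y_n
  y_{n+1}/y_n = 1 − 1/4z + 5/4z(1+7/11z) = 1 + z + 35/44z²
  ⇒ R(z) = 1 + z + 35/44z².

Find x<0 with |R(x)|<1.
x=-0.79: |R|=0.7064
R=1: x+35/44x²=0 ⇒ x=−44/35=-1.2571; min R=1−1/(4·35/44)=0.6857>−1
Confirm numerically:
  x=-1.236: |R|=0.97921 <1
  x=-0.949: |R|=0.76739 <1
  x=-0.738: |R|=0.69524 <1
  x=-0.520: |R|=0.69509 <1
  x=-1.462: |R|=1.23824 >1
  x=-1.425: |R|=1.19027 >1
So |R|<1 on (-1.2571, 0).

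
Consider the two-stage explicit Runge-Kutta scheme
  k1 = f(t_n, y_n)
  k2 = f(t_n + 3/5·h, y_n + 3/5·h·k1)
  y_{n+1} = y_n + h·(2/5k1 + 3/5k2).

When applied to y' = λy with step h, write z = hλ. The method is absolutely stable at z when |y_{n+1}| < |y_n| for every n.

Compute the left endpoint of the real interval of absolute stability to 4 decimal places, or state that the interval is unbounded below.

On y'=λy, z=hλ:
  k1=λy_n ⇒ h·k1=z·y_n;  k2=λ(1+3/5z)y_n ⇒ h·k2=z(1+3/5z)y_n
  y_{n+1}/y_n = 1 + 2/5z + 3/5z(1+3/5z) = 1 + z + 9/25z²
  so R(z) = 1 + z + 9/25z².

Need |R(x)|<1, x<0.
x=-1.57: |R|=0.3174
R=1: x+9/25x²=0 ⇒ x=−25/9=-2.7778; min R=1−1/(4·9/25)=0.3056>−1
Confirm numerically:
  x=-2.407: |R|=0.67871 <1
  x=-1.592: |R|=0.32041 <1
  x=-1.509: |R|=0.31075 <1
  x=-3.096: |R|=1.35468 >1
  x=-3.030: |R|=1.27512 >1
  x=-3.011: |R|=1.25280 >1
Interval (-2.7778, 0).

left endpoint -2.7778.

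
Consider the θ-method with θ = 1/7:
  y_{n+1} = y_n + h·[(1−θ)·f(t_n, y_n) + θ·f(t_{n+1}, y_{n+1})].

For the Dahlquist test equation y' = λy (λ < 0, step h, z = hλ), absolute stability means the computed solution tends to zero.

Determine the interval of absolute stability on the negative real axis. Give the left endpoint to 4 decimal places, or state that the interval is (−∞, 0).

(-2.8000, 0).

With y'=λy (z=hλ):
  y_{n+1} = y_n + z·[6/7·y_n + 1/7·y_{n+1}] ⇒ (1 − 1/7z)y_{n+1} = (1 + 6/7z)y_n
  Hence R(z) = (1 + 6/7z)/(1 − 1/7z).

Boundary: |R(x)|=1, x<0.
x=-1.59: |R|=0.2957
R=−1: 1+6/7x = −1+1/7x ⇒ -5/7x=2 ⇒ x=2/(-5/7)=-2.8000
Confirm numerically:
  x=-2.196: |R|=0.67160 <1
  x=-2.144: |R|=0.64129 <1
  x=-1.870: |R|=0.47576 <1
  x=-1.681: |R|=0.35549 <1
  x=-3.370: |R|=1.27483 >1
  x=-3.354: |R|=1.26753 >1
  x=-3.184: |R|=1.18853 >1
So |R|<1 on (-2.8000, 0).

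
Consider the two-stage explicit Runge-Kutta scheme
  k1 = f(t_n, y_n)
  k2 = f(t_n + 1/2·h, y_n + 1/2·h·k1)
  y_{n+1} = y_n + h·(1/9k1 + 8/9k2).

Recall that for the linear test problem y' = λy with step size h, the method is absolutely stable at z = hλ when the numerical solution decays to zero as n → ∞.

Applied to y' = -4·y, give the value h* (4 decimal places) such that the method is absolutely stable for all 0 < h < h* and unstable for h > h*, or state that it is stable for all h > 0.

(-2.2500,0); λ=-4 ⇒ h* = (9/4)/4 = 0.5625.

With y'=λy (z=hλ):
  k1=λy_n ⇒ h·k1=z·y_n;  k2=λ(1+1/2z)y_n ⇒ h·k2=z(1+1/2z)y_n
  y_{n+1}/y_n = 1 + 1/9z + 8/9z(1+1/2z) = 1 + z + 4/9z²
  ⇒ R(z) = 1 + z + 4/9z².

Find x<0 with |R(x)|<1.
x=-0.86: |R|=0.4687
R=1: x+4/9x²=0 ⇒ x=−9/4=-2.2500; min R=1−1/(4·4/9)=0.4375>−1
Confirm numerically:
  x=-2.106: |R|=0.86522 <1
  x=-1.888: |R|=0.69624 <1
  x=-1.582: |R|=0.53032 <1
  x=-0.937: |R|=0.45321 <1
  x=-2.695: |R|=1.53301 >1
  x=-2.574: |R|=1.37066 >1
  x=-2.374: |R|=1.13083 >1
So |R|<1 on (-2.2500, 0).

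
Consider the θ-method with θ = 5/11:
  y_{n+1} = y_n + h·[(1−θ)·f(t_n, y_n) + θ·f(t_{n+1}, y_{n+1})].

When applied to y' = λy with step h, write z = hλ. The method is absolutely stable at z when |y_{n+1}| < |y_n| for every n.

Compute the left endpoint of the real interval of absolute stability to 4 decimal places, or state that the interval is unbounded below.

left endpoint -22.0000.

On y'=λy, z=hλ:
  y_{n+1} = y_n + z·[6/11·y_n + 5/11·y_{n+1}] ⇒ (1 − 5/11z)y_{n+1} = (1 + 6/11z)y_n
  R(z) = (1 + 6/11z)/(1 − 5/11z).

Solve |R(x)|<1 on ℝ⁻.
x=-1.5: |R|=0.1081
R=−1: 1+6/11x = −1+5/11x ⇒ -1/11x=2 ⇒ x=2/(-1/11)=-22.0000
Confirm numerically:
  x=-19.664: |R|=0.97863 <1
  x=-9.622: |R|=0.79059 <1
  x=-9.223: |R|=0.77629 <1
  x=-9.071: |R|=0.77058 <1
  x=-22.513: |R|=1.00415 >1
  x=-22.326: |R|=1.00266 >1
Stable set (-22.0000, 0).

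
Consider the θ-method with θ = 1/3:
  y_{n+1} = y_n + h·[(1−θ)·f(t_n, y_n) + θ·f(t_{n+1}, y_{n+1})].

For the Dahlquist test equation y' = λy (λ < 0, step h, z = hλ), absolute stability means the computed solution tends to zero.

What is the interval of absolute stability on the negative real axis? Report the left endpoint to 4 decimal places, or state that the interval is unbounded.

Set f=λy, z=hλ:
  y_{n+1} = y_n + z·[2/3·y_n + 1/3·y_{n+1}] ⇒ (1 − 1/3z)y_{n+1} = (1 + 2/3z)y_n
  so R(z) = (1 + 2/3z)/(1 − 1/3z).

Boundary: |R(x)|=1, x<0.
x=-1.78: |R|=0.1172
R=−1: 1+2/3x = −1+1/3x ⇒ -1/3x=2 ⇒ x=2/(-1/3)=-6.0000
Confirm numerically:
  x=-5.877: |R|=0.98614 <1
  x=-3.390: |R|=0.59155 <1
  x=-2.653: |R|=0.40792 <1
  x=-6.598: |R|=1.06230 >1
  x=-6.470: |R|=1.04963 >1
Stable set (-6.0000, 0).

z∈(-6.0000,0).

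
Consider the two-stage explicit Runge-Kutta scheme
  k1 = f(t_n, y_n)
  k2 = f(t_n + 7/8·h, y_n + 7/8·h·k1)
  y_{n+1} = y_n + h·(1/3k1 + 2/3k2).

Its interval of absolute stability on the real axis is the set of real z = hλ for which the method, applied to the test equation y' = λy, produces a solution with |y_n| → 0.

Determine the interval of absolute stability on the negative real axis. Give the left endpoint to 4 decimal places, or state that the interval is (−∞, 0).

On y'=λy, z=hλ:
  k1=λy_n ⇒ h·k1=z·y_n;  k2=λ(1+7/8z)y_n ⇒ h·k2=z(1+7/8z)y_n
  y_{n+1}/y_n = 1 + 1/3z + 2/3z(1+7/8z) = 1 + z + 7/12z²
  ⇒ R(z) = 1 + z + 7/12z².

Solve |R(x)|<1 on ℝ⁻.
x=-0.82: |R|=0.5722
R=1: x+7/12x²=0 ⇒ x=−12/7=-1.7143; min R=1−1/(4·7/12)=0.5714>−1
Confirm numerically:
  x=-0.934: |R|=0.57487 <1
  x=-0.910: |R|=0.57306 <1
  x=-0.901: |R|=0.57255 <1
  x=-0.887: |R|=0.57195 <1
  x=-2.283: |R|=1.75739 >1
  x=-2.111: |R|=1.48852 >1
  x=-1.809: |R|=1.09995 >1
Interval (-1.7143, 0).

z∈(-1.7143,0).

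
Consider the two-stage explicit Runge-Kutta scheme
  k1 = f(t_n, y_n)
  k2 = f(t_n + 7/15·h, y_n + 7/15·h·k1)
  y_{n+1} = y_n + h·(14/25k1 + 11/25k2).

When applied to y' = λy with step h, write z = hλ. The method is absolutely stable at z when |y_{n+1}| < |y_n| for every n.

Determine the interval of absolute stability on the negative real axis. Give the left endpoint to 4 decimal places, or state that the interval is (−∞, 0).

Test eqn y'=λy, z=hλ:
  k1=λy_n ⇒ h·k1=z·y_n;  k2=λ(1+7/15z)y_n ⇒ h·k2=z(1+7/15z)y_n
  y_{n+1}/y_n = 1 + 14/25z + 11/25z(1+7/15z) = 1 + z + 77/375z²
  so R(z) = 1 + z + 77/375z².

Need |R(x)|<1, x<0.
x=-0.51: |R|=0.5434
R=1: x+77/375x²=0 ⇒ x=−375/77=-4.8701; min R=1−1/(4·77/375)=-0.2175>−1
Confirm numerically:
  x=-4.655: |R|=0.79437 <1
  x=-4.162: |R|=0.39483 <1
  x=-2.354: |R|=0.21618 <1
  x=-5.269: |R|=1.43154 >1
  x=-5.122: |R|=1.26490 >1
Stable set (-4.8701, 0).

(-4.8701, 0).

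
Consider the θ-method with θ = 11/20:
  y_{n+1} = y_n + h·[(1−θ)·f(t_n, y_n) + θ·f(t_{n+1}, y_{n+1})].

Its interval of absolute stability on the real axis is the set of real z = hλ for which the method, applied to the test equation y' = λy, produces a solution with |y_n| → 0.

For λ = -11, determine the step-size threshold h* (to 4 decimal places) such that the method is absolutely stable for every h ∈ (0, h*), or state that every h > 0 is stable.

With y'=λy (z=hλ):
  y_{n+1} = y_n + z·[9/20·y_n + 11/20·y_{n+1}] ⇒ (1 − 11/20z)y_{n+1} = (1 + 9/20z)y_n
  R(z) = (1 + 9/20z)/(1 − 11/20z).

Boundary: |R(x)|=1, x<0.
x=-0.59: |R|=0.5545
x=-2: |R|=0.0476
x=-10: |R|=0.5385
x=-100: |R|=0.7857
θ=11/20≥1/2 ⇒ |1+9/20x|<|1−11/20x| ∀x<0 ⇒ unbounded interval.

interval (−∞, 0). Any h>0 works for λ=-11.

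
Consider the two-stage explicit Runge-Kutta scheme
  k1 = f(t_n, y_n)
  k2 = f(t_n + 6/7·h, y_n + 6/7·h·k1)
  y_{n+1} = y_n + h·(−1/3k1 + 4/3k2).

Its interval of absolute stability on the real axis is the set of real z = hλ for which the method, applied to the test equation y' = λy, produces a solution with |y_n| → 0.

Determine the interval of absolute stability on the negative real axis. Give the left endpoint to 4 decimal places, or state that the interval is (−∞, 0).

z∈(-0.8750,0).

On y'=λy, z=hλ:
  k1=λy_n ⇒ h·k1=z·y_n;  k2=λ(1+6/7z)y_n ⇒ h·k2=z(1+6/7z)y_n
  y_{n+1}/y_n = 1 − 1/3z + 4/3z(1+6/7z) = 1 + z + 8/7z²
  R(z) = 1 + z + 8/7z².

Need |R(x)|<1, x<0.
x=-1.39: |R|=1.8181
R=1: x+8/7x²=0 ⇒ x=−7/8=-0.8750; min R=1−1/(4·8/7)=0.7812>−1
Confirm numerically:
  x=-0.798: |R|=0.92978 <1
  x=-0.548: |R|=0.79520 <1
  x=-0.516: |R|=0.78829 <1
  x=-0.383: |R|=0.78464 <1
  x=-1.455: |R|=1.96446 >1
  x=-0.947: |R|=1.07792 >1
Interval (-0.8750, 0).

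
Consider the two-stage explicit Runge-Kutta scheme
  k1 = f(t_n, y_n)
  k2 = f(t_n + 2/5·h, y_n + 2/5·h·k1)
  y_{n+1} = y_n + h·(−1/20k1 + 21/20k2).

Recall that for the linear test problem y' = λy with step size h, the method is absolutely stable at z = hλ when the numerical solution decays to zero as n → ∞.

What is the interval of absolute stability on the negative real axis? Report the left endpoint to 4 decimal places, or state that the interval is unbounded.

Test eqn y'=λy, z=hλ:
  k1=λy_n ⇒ h·k1=z·y_n;  k2=λ(1+2/5z)y_n ⇒ h·k2=z(1+2/5z)y_n
  y_{n+1}/y_n = 1 − 1/20z + 21/20z(1+2/5z) = 1 + z + 21/50z²
  ⇒ R(z) = 1 + z + 21/50z².

Boundary: |R(x)|=1, x<0.
x=-0.83: |R|=0.4593
R=1: x+21/50x²=0 ⇒ x=−50/21=-2.3810; min R=1−1/(4·21/50)=0.4048>−1
Confirm numerically:
  x=-2.169: |R|=0.80692 <1
  x=-1.860: |R|=0.59303 <1
  x=-1.159: |R|=0.40518 <1
  x=-2.842: |R|=1.55032 >1
  x=-2.615: |R|=1.25705 >1
  x=-2.529: |R|=1.15725 >1
So |R|<1 on (-2.3810, 0).

z∈(-2.3810,0).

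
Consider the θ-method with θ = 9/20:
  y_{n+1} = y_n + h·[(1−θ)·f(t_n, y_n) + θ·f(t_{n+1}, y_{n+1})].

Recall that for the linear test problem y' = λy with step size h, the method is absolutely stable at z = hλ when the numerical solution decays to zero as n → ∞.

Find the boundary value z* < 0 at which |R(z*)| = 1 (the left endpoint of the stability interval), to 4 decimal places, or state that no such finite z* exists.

Test eqn y'=λy, z=hλ:
  y_{n+1} = y_n + z·[11/20·y_n + 9/20·y_{n+1}] ⇒ (1 − 9/20z)y_{n+1} = (1 + 11/20z)y_n
  ⇒ R(z) = (1 + 11/20z)/(1 − 9/20z).

Need |R(x)|<1, x<0.
x=-0.33: |R|=0.7127
R=−1: 1+11/20x = −1+9/20x ⇒ -1/10x=2 ⇒ x=2/(-1/10)=-20.0000
Confirm numerically:
  x=-12.881: |R|=0.89525 <1
  x=-10.461: |R|=0.83287 <1
  x=-10.132: |R|=0.82250 <1
  x=-9.130: |R|=0.78722 <1
  x=-20.412: |R|=1.00405 >1
  x=-20.320: |R|=1.00315 >1
  x=-20.209: |R|=1.00207 >1
Interval (-20.0000, 0).

z* = -20.0000.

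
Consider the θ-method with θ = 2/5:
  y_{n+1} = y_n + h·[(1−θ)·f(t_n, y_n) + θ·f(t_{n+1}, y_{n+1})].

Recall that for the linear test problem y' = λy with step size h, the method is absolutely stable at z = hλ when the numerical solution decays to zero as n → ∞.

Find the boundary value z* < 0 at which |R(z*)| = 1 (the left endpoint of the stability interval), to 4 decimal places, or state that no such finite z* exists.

z* = -10.0000.

Set f=λy, z=hλ:
  y_{n+1} = y_n + z·[3/5·y_n + 2/5·y_{n+1}] ⇒ (1 − 2/5z)y_{n+1} = (1 + 3/5z)y_n
  ⇒ R(z) = (1 + 3/5z)/(1 − 2/5z).

Solve |R(x)|<1 on ℝ⁻.
x=-0.94: |R|=0.3169
R=−1: 1+3/5x = −1+2/5x ⇒ -1/5x=2 ⇒ x=2/(-1/5)=-10.0000
Confirm numerically:
  x=-9.740: |R|=0.98938 <1
  x=-6.811: |R|=0.82875 <1
  x=-4.267: |R|=0.57640 <1
  x=-10.472: |R|=1.01819 >1
  x=-10.179: |R|=1.00706 >1
Interval (-10.0000, 0).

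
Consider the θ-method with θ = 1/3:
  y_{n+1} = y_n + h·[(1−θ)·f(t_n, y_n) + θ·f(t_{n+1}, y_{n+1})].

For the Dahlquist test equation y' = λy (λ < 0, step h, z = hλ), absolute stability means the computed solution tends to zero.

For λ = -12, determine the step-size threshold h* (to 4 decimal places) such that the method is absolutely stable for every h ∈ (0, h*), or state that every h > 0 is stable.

(-6.0000,0); λ=-12 ⇒ h* = (6)/12 = 0.5000.

With y'=λy (z=hλ):
  y_{n+1} = y_n + z·[2/3·y_n + 1/3·y_{n+1}] ⇒ (1 − 1/3z)y_{n+1} = (1 + 2/3z)y_n
  Hence R(z) = (1 + 2/3z)/(1 − 1/3z).

Need |R(x)|<1, x<0.
x=-1.77: |R|=0.1132
R=−1: 1+2/3x = −1+1/3x ⇒ -1/3x=2 ⇒ x=2/(-1/3)=-6.0000
Confirm numerically:
  x=-5.465: |R|=0.93680 <1
  x=-5.240: |R|=0.90777 <1
  x=-4.540: |R|=0.80637 <1
  x=-2.504: |R|=0.36483 <1
  x=-6.538: |R|=1.05641 >1
  x=-6.283: |R|=1.03049 >1
  x=-6.035: |R|=1.00387 >1
Interval (-6.0000, 0).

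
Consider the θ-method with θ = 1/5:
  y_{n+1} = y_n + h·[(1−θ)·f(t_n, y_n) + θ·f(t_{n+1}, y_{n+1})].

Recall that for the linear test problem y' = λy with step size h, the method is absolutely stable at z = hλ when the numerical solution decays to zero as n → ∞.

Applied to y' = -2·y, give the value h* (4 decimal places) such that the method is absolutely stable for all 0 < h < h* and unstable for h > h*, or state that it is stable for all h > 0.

On y'=λy, z=hλ:
  y_{n+1} = y_n + z·[4/5·y_n + 1/5·y_{n+1}] ⇒ (1 − 1/5z)y_{n+1} = (1 + 4/5z)y_n
  so R(z) = (1 + 4/5z)/(1 − 1/5z).

Find x<0 with |R(x)|<1.
x=-1.45: |R|=0.1240
R=−1: 1+4/5x = −1+1/5x ⇒ -3/5x=2 ⇒ x=2/(-3/5)=-3.3333
Confirm numerically:
  x=-3.007: |R|=0.87773 <1
  x=-2.523: |R|=0.67686 <1
  x=-2.006: |R|=0.43163 <1
  x=-1.716: |R|=0.27755 <1
  x=-3.933: |R|=1.20139 >1
  x=-3.491: |R|=1.05571 >1
So |R|<1 on (-3.3333, 0).

(-3.3333,0); λ=-2 ⇒ h* = (10/3)/2 = 1.6667.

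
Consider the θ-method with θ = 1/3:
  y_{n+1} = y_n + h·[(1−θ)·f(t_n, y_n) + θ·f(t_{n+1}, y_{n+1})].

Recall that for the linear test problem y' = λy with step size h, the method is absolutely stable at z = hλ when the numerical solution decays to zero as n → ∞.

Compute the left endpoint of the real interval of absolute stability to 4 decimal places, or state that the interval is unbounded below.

z* = -6.0000.

Test eqn y'=λy, z=hλ:
  y_{n+1} = y_n + z·[2/3·y_n + 1/3·y_{n+1}] ⇒ (1 − 1/3z)y_{n+1} = (1 + 2/3z)y_n
  Hence R(z) = (1 + 2/3z)/(1 − 1/3z).

Find x<0 with |R(x)|<1.
x=-1.42: |R|=0.0362
R=−1: 1+2/3x = −1+1/3x ⇒ -1/3x=2 ⇒ x=2/(-1/3)=-6.0000
Confirm numerically:
  x=-5.696: |R|=0.96504 <1
  x=-4.547: |R|=0.80747 <1
  x=-3.954: |R|=0.70578 <1
  x=-3.485: |R|=0.61218 <1
  x=-6.298: |R|=1.03205 >1
  x=-6.082: |R|=1.00903 >1
So |R|<1 on (-6.0000, 0).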